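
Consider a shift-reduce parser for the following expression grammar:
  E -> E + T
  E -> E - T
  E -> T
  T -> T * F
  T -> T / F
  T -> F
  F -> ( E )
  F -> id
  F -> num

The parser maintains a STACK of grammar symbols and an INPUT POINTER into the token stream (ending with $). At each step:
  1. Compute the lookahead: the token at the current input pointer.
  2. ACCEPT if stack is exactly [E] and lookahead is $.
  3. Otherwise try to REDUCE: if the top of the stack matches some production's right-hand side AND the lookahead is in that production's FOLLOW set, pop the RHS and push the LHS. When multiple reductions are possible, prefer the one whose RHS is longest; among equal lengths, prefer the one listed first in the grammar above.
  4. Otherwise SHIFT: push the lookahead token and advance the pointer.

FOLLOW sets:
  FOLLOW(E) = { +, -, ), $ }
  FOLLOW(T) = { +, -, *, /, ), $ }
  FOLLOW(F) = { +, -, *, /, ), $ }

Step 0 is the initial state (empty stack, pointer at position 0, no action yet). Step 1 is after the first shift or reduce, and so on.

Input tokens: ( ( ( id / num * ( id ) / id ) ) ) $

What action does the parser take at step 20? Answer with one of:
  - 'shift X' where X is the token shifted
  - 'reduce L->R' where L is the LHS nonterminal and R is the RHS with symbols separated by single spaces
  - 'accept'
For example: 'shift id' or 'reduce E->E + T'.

Answer: shift /

Derivation:
Step 1: shift (. Stack=[(] ptr=1 lookahead=( remaining=[( ( id / num * ( id ) / id ) ) ) $]
Step 2: shift (. Stack=[( (] ptr=2 lookahead=( remaining=[( id / num * ( id ) / id ) ) ) $]
Step 3: shift (. Stack=[( ( (] ptr=3 lookahead=id remaining=[id / num * ( id ) / id ) ) ) $]
Step 4: shift id. Stack=[( ( ( id] ptr=4 lookahead=/ remaining=[/ num * ( id ) / id ) ) ) $]
Step 5: reduce F->id. Stack=[( ( ( F] ptr=4 lookahead=/ remaining=[/ num * ( id ) / id ) ) ) $]
Step 6: reduce T->F. Stack=[( ( ( T] ptr=4 lookahead=/ remaining=[/ num * ( id ) / id ) ) ) $]
Step 7: shift /. Stack=[( ( ( T /] ptr=5 lookahead=num remaining=[num * ( id ) / id ) ) ) $]
Step 8: shift num. Stack=[( ( ( T / num] ptr=6 lookahead=* remaining=[* ( id ) / id ) ) ) $]
Step 9: reduce F->num. Stack=[( ( ( T / F] ptr=6 lookahead=* remaining=[* ( id ) / id ) ) ) $]
Step 10: reduce T->T / F. Stack=[( ( ( T] ptr=6 lookahead=* remaining=[* ( id ) / id ) ) ) $]
Step 11: shift *. Stack=[( ( ( T *] ptr=7 lookahead=( remaining=[( id ) / id ) ) ) $]
Step 12: shift (. Stack=[( ( ( T * (] ptr=8 lookahead=id remaining=[id ) / id ) ) ) $]
Step 13: shift id. Stack=[( ( ( T * ( id] ptr=9 lookahead=) remaining=[) / id ) ) ) $]
Step 14: reduce F->id. Stack=[( ( ( T * ( F] ptr=9 lookahead=) remaining=[) / id ) ) ) $]
Step 15: reduce T->F. Stack=[( ( ( T * ( T] ptr=9 lookahead=) remaining=[) / id ) ) ) $]
Step 16: reduce E->T. Stack=[( ( ( T * ( E] ptr=9 lookahead=) remaining=[) / id ) ) ) $]
Step 17: shift ). Stack=[( ( ( T * ( E )] ptr=10 lookahead=/ remaining=[/ id ) ) ) $]
Step 18: reduce F->( E ). Stack=[( ( ( T * F] ptr=10 lookahead=/ remaining=[/ id ) ) ) $]
Step 19: reduce T->T * F. Stack=[( ( ( T] ptr=10 lookahead=/ remaining=[/ id ) ) ) $]
Step 20: shift /. Stack=[( ( ( T /] ptr=11 lookahead=id remaining=[id ) ) ) $]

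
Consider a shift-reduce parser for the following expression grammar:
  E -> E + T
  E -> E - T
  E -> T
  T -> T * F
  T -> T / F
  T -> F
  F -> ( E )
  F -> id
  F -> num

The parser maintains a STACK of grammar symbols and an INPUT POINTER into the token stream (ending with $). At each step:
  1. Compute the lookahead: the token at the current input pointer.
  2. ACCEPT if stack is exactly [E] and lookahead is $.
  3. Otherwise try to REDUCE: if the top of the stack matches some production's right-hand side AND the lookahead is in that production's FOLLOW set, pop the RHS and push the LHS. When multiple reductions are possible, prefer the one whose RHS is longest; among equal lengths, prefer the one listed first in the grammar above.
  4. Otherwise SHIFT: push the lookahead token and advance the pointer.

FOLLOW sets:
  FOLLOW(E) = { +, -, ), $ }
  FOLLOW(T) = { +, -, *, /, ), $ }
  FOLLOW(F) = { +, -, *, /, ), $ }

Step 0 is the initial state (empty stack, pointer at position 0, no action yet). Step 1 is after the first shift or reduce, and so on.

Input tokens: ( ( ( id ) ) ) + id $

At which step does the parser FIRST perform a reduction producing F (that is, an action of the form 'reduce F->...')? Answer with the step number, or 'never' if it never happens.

Answer: 5

Derivation:
Step 1: shift (. Stack=[(] ptr=1 lookahead=( remaining=[( ( id ) ) ) + id $]
Step 2: shift (. Stack=[( (] ptr=2 lookahead=( remaining=[( id ) ) ) + id $]
Step 3: shift (. Stack=[( ( (] ptr=3 lookahead=id remaining=[id ) ) ) + id $]
Step 4: shift id. Stack=[( ( ( id] ptr=4 lookahead=) remaining=[) ) ) + id $]
Step 5: reduce F->id. Stack=[( ( ( F] ptr=4 lookahead=) remaining=[) ) ) + id $]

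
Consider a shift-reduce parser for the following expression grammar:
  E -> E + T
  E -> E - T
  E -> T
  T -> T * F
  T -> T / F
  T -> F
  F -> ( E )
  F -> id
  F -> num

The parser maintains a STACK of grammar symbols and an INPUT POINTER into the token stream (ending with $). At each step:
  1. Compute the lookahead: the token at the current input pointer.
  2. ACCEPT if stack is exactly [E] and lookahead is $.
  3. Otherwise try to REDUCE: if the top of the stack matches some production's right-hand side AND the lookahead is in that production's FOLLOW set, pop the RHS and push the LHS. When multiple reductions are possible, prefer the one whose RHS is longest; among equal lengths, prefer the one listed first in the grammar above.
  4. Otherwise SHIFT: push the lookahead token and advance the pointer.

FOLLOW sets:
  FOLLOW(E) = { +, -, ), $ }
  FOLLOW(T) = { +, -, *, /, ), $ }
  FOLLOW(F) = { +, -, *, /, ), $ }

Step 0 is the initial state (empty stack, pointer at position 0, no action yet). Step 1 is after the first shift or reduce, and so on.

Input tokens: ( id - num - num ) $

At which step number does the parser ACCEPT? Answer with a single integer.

Step 1: shift (. Stack=[(] ptr=1 lookahead=id remaining=[id - num - num ) $]
Step 2: shift id. Stack=[( id] ptr=2 lookahead=- remaining=[- num - num ) $]
Step 3: reduce F->id. Stack=[( F] ptr=2 lookahead=- remaining=[- num - num ) $]
Step 4: reduce T->F. Stack=[( T] ptr=2 lookahead=- remaining=[- num - num ) $]
Step 5: reduce E->T. Stack=[( E] ptr=2 lookahead=- remaining=[- num - num ) $]
Step 6: shift -. Stack=[( E -] ptr=3 lookahead=num remaining=[num - num ) $]
Step 7: shift num. Stack=[( E - num] ptr=4 lookahead=- remaining=[- num ) $]
Step 8: reduce F->num. Stack=[( E - F] ptr=4 lookahead=- remaining=[- num ) $]
Step 9: reduce T->F. Stack=[( E - T] ptr=4 lookahead=- remaining=[- num ) $]
Step 10: reduce E->E - T. Stack=[( E] ptr=4 lookahead=- remaining=[- num ) $]
Step 11: shift -. Stack=[( E -] ptr=5 lookahead=num remaining=[num ) $]
Step 12: shift num. Stack=[( E - num] ptr=6 lookahead=) remaining=[) $]
Step 13: reduce F->num. Stack=[( E - F] ptr=6 lookahead=) remaining=[) $]
Step 14: reduce T->F. Stack=[( E - T] ptr=6 lookahead=) remaining=[) $]
Step 15: reduce E->E - T. Stack=[( E] ptr=6 lookahead=) remaining=[) $]
Step 16: shift ). Stack=[( E )] ptr=7 lookahead=$ remaining=[$]
Step 17: reduce F->( E ). Stack=[F] ptr=7 lookahead=$ remaining=[$]
Step 18: reduce T->F. Stack=[T] ptr=7 lookahead=$ remaining=[$]
Step 19: reduce E->T. Stack=[E] ptr=7 lookahead=$ remaining=[$]
Step 20: accept. Stack=[E] ptr=7 lookahead=$ remaining=[$]

Answer: 20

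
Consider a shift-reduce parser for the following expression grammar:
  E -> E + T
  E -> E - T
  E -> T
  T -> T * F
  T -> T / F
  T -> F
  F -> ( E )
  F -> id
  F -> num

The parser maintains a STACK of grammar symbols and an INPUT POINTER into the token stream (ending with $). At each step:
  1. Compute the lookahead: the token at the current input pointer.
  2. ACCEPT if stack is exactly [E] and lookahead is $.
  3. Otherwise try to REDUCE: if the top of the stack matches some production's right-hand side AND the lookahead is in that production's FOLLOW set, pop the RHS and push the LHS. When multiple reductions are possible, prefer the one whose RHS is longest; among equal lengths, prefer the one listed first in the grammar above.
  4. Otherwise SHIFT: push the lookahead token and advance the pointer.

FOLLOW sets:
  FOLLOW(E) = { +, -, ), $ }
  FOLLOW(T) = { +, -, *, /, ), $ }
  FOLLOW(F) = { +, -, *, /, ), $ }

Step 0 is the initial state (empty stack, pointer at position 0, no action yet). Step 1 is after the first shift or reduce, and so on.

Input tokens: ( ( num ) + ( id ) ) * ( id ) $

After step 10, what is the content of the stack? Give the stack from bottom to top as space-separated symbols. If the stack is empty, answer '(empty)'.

Answer: ( E

Derivation:
Step 1: shift (. Stack=[(] ptr=1 lookahead=( remaining=[( num ) + ( id ) ) * ( id ) $]
Step 2: shift (. Stack=[( (] ptr=2 lookahead=num remaining=[num ) + ( id ) ) * ( id ) $]
Step 3: shift num. Stack=[( ( num] ptr=3 lookahead=) remaining=[) + ( id ) ) * ( id ) $]
Step 4: reduce F->num. Stack=[( ( F] ptr=3 lookahead=) remaining=[) + ( id ) ) * ( id ) $]
Step 5: reduce T->F. Stack=[( ( T] ptr=3 lookahead=) remaining=[) + ( id ) ) * ( id ) $]
Step 6: reduce E->T. Stack=[( ( E] ptr=3 lookahead=) remaining=[) + ( id ) ) * ( id ) $]
Step 7: shift ). Stack=[( ( E )] ptr=4 lookahead=+ remaining=[+ ( id ) ) * ( id ) $]
Step 8: reduce F->( E ). Stack=[( F] ptr=4 lookahead=+ remaining=[+ ( id ) ) * ( id ) $]
Step 9: reduce T->F. Stack=[( T] ptr=4 lookahead=+ remaining=[+ ( id ) ) * ( id ) $]
Step 10: reduce E->T. Stack=[( E] ptr=4 lookahead=+ remaining=[+ ( id ) ) * ( id ) $]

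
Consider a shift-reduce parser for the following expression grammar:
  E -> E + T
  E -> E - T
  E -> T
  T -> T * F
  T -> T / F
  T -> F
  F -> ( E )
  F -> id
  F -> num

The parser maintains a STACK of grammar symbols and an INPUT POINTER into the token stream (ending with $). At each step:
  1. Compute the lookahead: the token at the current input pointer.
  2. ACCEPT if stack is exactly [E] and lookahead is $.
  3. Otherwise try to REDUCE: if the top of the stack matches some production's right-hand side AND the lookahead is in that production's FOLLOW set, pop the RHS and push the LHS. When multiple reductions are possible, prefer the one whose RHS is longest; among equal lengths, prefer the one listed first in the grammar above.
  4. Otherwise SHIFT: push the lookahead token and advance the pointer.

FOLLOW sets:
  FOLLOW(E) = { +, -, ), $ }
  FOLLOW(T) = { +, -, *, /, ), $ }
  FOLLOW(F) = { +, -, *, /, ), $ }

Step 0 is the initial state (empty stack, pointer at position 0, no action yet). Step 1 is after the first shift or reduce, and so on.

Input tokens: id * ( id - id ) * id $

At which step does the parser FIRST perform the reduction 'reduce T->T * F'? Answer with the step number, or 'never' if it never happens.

Step 1: shift id. Stack=[id] ptr=1 lookahead=* remaining=[* ( id - id ) * id $]
Step 2: reduce F->id. Stack=[F] ptr=1 lookahead=* remaining=[* ( id - id ) * id $]
Step 3: reduce T->F. Stack=[T] ptr=1 lookahead=* remaining=[* ( id - id ) * id $]
Step 4: shift *. Stack=[T *] ptr=2 lookahead=( remaining=[( id - id ) * id $]
Step 5: shift (. Stack=[T * (] ptr=3 lookahead=id remaining=[id - id ) * id $]
Step 6: shift id. Stack=[T * ( id] ptr=4 lookahead=- remaining=[- id ) * id $]
Step 7: reduce F->id. Stack=[T * ( F] ptr=4 lookahead=- remaining=[- id ) * id $]
Step 8: reduce T->F. Stack=[T * ( T] ptr=4 lookahead=- remaining=[- id ) * id $]
Step 9: reduce E->T. Stack=[T * ( E] ptr=4 lookahead=- remaining=[- id ) * id $]
Step 10: shift -. Stack=[T * ( E -] ptr=5 lookahead=id remaining=[id ) * id $]
Step 11: shift id. Stack=[T * ( E - id] ptr=6 lookahead=) remaining=[) * id $]
Step 12: reduce F->id. Stack=[T * ( E - F] ptr=6 lookahead=) remaining=[) * id $]
Step 13: reduce T->F. Stack=[T * ( E - T] ptr=6 lookahead=) remaining=[) * id $]
Step 14: reduce E->E - T. Stack=[T * ( E] ptr=6 lookahead=) remaining=[) * id $]
Step 15: shift ). Stack=[T * ( E )] ptr=7 lookahead=* remaining=[* id $]
Step 16: reduce F->( E ). Stack=[T * F] ptr=7 lookahead=* remaining=[* id $]
Step 17: reduce T->T * F. Stack=[T] ptr=7 lookahead=* remaining=[* id $]

Answer: 17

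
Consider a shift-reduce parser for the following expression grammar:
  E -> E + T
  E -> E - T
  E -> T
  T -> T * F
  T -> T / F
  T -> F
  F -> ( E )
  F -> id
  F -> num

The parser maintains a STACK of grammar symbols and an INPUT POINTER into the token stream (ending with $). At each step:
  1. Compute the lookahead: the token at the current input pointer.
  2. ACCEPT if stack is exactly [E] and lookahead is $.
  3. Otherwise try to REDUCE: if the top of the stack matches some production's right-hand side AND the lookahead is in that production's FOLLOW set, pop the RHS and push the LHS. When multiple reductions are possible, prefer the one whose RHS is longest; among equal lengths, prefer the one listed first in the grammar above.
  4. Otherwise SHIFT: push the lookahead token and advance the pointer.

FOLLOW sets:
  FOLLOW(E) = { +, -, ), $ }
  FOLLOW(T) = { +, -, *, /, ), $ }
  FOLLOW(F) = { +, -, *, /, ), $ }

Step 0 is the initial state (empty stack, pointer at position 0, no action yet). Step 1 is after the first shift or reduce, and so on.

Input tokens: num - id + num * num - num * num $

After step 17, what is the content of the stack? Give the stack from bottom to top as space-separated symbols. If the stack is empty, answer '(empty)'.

Step 1: shift num. Stack=[num] ptr=1 lookahead=- remaining=[- id + num * num - num * num $]
Step 2: reduce F->num. Stack=[F] ptr=1 lookahead=- remaining=[- id + num * num - num * num $]
Step 3: reduce T->F. Stack=[T] ptr=1 lookahead=- remaining=[- id + num * num - num * num $]
Step 4: reduce E->T. Stack=[E] ptr=1 lookahead=- remaining=[- id + num * num - num * num $]
Step 5: shift -. Stack=[E -] ptr=2 lookahead=id remaining=[id + num * num - num * num $]
Step 6: shift id. Stack=[E - id] ptr=3 lookahead=+ remaining=[+ num * num - num * num $]
Step 7: reduce F->id. Stack=[E - F] ptr=3 lookahead=+ remaining=[+ num * num - num * num $]
Step 8: reduce T->F. Stack=[E - T] ptr=3 lookahead=+ remaining=[+ num * num - num * num $]
Step 9: reduce E->E - T. Stack=[E] ptr=3 lookahead=+ remaining=[+ num * num - num * num $]
Step 10: shift +. Stack=[E +] ptr=4 lookahead=num remaining=[num * num - num * num $]
Step 11: shift num. Stack=[E + num] ptr=5 lookahead=* remaining=[* num - num * num $]
Step 12: reduce F->num. Stack=[E + F] ptr=5 lookahead=* remaining=[* num - num * num $]
Step 13: reduce T->F. Stack=[E + T] ptr=5 lookahead=* remaining=[* num - num * num $]
Step 14: shift *. Stack=[E + T *] ptr=6 lookahead=num remaining=[num - num * num $]
Step 15: shift num. Stack=[E + T * num] ptr=7 lookahead=- remaining=[- num * num $]
Step 16: reduce F->num. Stack=[E + T * F] ptr=7 lookahead=- remaining=[- num * num $]
Step 17: reduce T->T * F. Stack=[E + T] ptr=7 lookahead=- remaining=[- num * num $]

Answer: E + T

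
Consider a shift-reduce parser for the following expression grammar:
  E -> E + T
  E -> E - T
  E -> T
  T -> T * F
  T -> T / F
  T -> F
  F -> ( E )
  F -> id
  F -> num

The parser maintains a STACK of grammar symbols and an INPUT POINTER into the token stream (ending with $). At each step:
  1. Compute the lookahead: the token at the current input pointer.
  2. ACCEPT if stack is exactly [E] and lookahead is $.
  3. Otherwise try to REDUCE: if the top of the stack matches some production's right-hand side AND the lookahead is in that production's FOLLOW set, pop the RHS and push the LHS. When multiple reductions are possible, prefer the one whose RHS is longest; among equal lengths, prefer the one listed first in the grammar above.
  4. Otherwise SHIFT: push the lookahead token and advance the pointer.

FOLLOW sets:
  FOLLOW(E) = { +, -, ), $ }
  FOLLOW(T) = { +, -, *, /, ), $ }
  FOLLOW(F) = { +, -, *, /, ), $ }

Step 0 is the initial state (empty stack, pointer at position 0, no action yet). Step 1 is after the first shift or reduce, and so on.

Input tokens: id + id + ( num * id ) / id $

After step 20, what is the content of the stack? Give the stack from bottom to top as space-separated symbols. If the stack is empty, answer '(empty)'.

Step 1: shift id. Stack=[id] ptr=1 lookahead=+ remaining=[+ id + ( num * id ) / id $]
Step 2: reduce F->id. Stack=[F] ptr=1 lookahead=+ remaining=[+ id + ( num * id ) / id $]
Step 3: reduce T->F. Stack=[T] ptr=1 lookahead=+ remaining=[+ id + ( num * id ) / id $]
Step 4: reduce E->T. Stack=[E] ptr=1 lookahead=+ remaining=[+ id + ( num * id ) / id $]
Step 5: shift +. Stack=[E +] ptr=2 lookahead=id remaining=[id + ( num * id ) / id $]
Step 6: shift id. Stack=[E + id] ptr=3 lookahead=+ remaining=[+ ( num * id ) / id $]
Step 7: reduce F->id. Stack=[E + F] ptr=3 lookahead=+ remaining=[+ ( num * id ) / id $]
Step 8: reduce T->F. Stack=[E + T] ptr=3 lookahead=+ remaining=[+ ( num * id ) / id $]
Step 9: reduce E->E + T. Stack=[E] ptr=3 lookahead=+ remaining=[+ ( num * id ) / id $]
Step 10: shift +. Stack=[E +] ptr=4 lookahead=( remaining=[( num * id ) / id $]
Step 11: shift (. Stack=[E + (] ptr=5 lookahead=num remaining=[num * id ) / id $]
Step 12: shift num. Stack=[E + ( num] ptr=6 lookahead=* remaining=[* id ) / id $]
Step 13: reduce F->num. Stack=[E + ( F] ptr=6 lookahead=* remaining=[* id ) / id $]
Step 14: reduce T->F. Stack=[E + ( T] ptr=6 lookahead=* remaining=[* id ) / id $]
Step 15: shift *. Stack=[E + ( T *] ptr=7 lookahead=id remaining=[id ) / id $]
Step 16: shift id. Stack=[E + ( T * id] ptr=8 lookahead=) remaining=[) / id $]
Step 17: reduce F->id. Stack=[E + ( T * F] ptr=8 lookahead=) remaining=[) / id $]
Step 18: reduce T->T * F. Stack=[E + ( T] ptr=8 lookahead=) remaining=[) / id $]
Step 19: reduce E->T. Stack=[E + ( E] ptr=8 lookahead=) remaining=[) / id $]
Step 20: shift ). Stack=[E + ( E )] ptr=9 lookahead=/ remaining=[/ id $]

Answer: E + ( E )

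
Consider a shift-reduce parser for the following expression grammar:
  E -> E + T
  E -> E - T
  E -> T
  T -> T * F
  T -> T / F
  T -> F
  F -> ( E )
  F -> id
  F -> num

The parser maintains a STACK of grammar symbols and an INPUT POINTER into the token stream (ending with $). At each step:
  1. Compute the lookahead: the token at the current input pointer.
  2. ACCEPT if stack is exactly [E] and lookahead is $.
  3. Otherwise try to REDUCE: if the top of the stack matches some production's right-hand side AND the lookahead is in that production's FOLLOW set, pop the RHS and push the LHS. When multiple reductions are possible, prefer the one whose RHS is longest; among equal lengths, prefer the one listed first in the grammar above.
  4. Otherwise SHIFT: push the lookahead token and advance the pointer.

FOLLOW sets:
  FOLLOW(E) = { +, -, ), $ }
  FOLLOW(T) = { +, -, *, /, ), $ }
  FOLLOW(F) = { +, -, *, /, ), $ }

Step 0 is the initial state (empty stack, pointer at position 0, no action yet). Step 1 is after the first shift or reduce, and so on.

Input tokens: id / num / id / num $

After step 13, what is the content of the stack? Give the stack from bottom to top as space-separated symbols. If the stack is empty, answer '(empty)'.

Step 1: shift id. Stack=[id] ptr=1 lookahead=/ remaining=[/ num / id / num $]
Step 2: reduce F->id. Stack=[F] ptr=1 lookahead=/ remaining=[/ num / id / num $]
Step 3: reduce T->F. Stack=[T] ptr=1 lookahead=/ remaining=[/ num / id / num $]
Step 4: shift /. Stack=[T /] ptr=2 lookahead=num remaining=[num / id / num $]
Step 5: shift num. Stack=[T / num] ptr=3 lookahead=/ remaining=[/ id / num $]
Step 6: reduce F->num. Stack=[T / F] ptr=3 lookahead=/ remaining=[/ id / num $]
Step 7: reduce T->T / F. Stack=[T] ptr=3 lookahead=/ remaining=[/ id / num $]
Step 8: shift /. Stack=[T /] ptr=4 lookahead=id remaining=[id / num $]
Step 9: shift id. Stack=[T / id] ptr=5 lookahead=/ remaining=[/ num $]
Step 10: reduce F->id. Stack=[T / F] ptr=5 lookahead=/ remaining=[/ num $]
Step 11: reduce T->T / F. Stack=[T] ptr=5 lookahead=/ remaining=[/ num $]
Step 12: shift /. Stack=[T /] ptr=6 lookahead=num remaining=[num $]
Step 13: shift num. Stack=[T / num] ptr=7 lookahead=$ remaining=[$]

Answer: T / num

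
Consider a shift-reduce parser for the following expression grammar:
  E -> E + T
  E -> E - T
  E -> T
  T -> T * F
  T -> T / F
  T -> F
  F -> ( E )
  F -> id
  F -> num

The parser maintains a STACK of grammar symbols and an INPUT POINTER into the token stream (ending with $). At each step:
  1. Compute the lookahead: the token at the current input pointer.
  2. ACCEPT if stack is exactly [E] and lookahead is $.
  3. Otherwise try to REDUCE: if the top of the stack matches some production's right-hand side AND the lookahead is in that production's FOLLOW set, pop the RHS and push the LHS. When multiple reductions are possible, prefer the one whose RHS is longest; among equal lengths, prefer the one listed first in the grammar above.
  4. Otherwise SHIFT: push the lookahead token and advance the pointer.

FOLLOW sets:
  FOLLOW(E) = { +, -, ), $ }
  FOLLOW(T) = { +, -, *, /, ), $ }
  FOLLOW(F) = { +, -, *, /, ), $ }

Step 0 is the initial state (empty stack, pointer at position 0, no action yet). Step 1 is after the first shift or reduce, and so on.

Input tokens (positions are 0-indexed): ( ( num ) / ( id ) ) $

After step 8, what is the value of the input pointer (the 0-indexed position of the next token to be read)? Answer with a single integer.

Answer: 4

Derivation:
Step 1: shift (. Stack=[(] ptr=1 lookahead=( remaining=[( num ) / ( id ) ) $]
Step 2: shift (. Stack=[( (] ptr=2 lookahead=num remaining=[num ) / ( id ) ) $]
Step 3: shift num. Stack=[( ( num] ptr=3 lookahead=) remaining=[) / ( id ) ) $]
Step 4: reduce F->num. Stack=[( ( F] ptr=3 lookahead=) remaining=[) / ( id ) ) $]
Step 5: reduce T->F. Stack=[( ( T] ptr=3 lookahead=) remaining=[) / ( id ) ) $]
Step 6: reduce E->T. Stack=[( ( E] ptr=3 lookahead=) remaining=[) / ( id ) ) $]
Step 7: shift ). Stack=[( ( E )] ptr=4 lookahead=/ remaining=[/ ( id ) ) $]
Step 8: reduce F->( E ). Stack=[( F] ptr=4 lookahead=/ remaining=[/ ( id ) ) $]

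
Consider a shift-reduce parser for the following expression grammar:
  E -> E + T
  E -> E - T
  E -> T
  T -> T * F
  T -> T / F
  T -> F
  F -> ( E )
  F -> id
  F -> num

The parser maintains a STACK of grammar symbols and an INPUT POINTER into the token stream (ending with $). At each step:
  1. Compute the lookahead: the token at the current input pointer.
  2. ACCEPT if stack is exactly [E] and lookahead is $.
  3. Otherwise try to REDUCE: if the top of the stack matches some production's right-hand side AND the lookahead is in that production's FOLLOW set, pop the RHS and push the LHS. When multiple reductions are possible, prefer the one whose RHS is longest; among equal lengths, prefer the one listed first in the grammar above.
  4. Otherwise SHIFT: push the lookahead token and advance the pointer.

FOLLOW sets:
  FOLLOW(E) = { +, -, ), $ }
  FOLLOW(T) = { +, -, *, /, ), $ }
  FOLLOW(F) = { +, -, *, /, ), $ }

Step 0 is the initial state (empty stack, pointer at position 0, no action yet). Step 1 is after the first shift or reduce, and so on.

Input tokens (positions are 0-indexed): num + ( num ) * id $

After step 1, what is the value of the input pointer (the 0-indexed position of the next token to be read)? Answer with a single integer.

Step 1: shift num. Stack=[num] ptr=1 lookahead=+ remaining=[+ ( num ) * id $]

Answer: 1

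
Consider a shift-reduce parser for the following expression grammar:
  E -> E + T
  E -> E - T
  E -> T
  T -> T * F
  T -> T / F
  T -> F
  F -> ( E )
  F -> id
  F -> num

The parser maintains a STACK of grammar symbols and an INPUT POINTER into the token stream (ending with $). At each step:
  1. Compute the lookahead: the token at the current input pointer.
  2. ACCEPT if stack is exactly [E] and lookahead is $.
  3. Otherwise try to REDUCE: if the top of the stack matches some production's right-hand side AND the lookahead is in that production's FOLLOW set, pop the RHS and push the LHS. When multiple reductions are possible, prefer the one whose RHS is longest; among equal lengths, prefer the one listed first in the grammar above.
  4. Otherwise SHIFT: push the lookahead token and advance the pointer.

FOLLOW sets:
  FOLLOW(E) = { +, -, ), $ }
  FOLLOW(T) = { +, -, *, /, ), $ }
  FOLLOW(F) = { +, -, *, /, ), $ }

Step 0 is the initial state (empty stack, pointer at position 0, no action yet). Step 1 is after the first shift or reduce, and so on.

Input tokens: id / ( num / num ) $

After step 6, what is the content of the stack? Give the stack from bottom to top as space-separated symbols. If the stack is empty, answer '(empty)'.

Step 1: shift id. Stack=[id] ptr=1 lookahead=/ remaining=[/ ( num / num ) $]
Step 2: reduce F->id. Stack=[F] ptr=1 lookahead=/ remaining=[/ ( num / num ) $]
Step 3: reduce T->F. Stack=[T] ptr=1 lookahead=/ remaining=[/ ( num / num ) $]
Step 4: shift /. Stack=[T /] ptr=2 lookahead=( remaining=[( num / num ) $]
Step 5: shift (. Stack=[T / (] ptr=3 lookahead=num remaining=[num / num ) $]
Step 6: shift num. Stack=[T / ( num] ptr=4 lookahead=/ remaining=[/ num ) $]

Answer: T / ( num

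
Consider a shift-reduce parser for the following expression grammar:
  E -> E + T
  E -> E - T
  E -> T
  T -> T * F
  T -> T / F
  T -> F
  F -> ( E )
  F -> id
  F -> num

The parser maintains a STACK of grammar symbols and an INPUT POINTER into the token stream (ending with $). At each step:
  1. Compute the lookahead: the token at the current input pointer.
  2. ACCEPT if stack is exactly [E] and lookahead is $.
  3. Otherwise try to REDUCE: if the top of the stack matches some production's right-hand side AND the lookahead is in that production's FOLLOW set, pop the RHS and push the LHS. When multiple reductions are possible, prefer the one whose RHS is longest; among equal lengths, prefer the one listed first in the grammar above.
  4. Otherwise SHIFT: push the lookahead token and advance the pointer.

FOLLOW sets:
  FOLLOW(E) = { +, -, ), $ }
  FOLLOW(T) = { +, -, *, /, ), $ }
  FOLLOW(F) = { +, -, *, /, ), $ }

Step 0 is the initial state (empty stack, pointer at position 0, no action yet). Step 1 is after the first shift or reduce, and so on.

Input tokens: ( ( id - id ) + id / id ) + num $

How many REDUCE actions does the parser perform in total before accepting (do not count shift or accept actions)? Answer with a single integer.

Answer: 20

Derivation:
Step 1: shift (. Stack=[(] ptr=1 lookahead=( remaining=[( id - id ) + id / id ) + num $]
Step 2: shift (. Stack=[( (] ptr=2 lookahead=id remaining=[id - id ) + id / id ) + num $]
Step 3: shift id. Stack=[( ( id] ptr=3 lookahead=- remaining=[- id ) + id / id ) + num $]
Step 4: reduce F->id. Stack=[( ( F] ptr=3 lookahead=- remaining=[- id ) + id / id ) + num $]
Step 5: reduce T->F. Stack=[( ( T] ptr=3 lookahead=- remaining=[- id ) + id / id ) + num $]
Step 6: reduce E->T. Stack=[( ( E] ptr=3 lookahead=- remaining=[- id ) + id / id ) + num $]
Step 7: shift -. Stack=[( ( E -] ptr=4 lookahead=id remaining=[id ) + id / id ) + num $]
Step 8: shift id. Stack=[( ( E - id] ptr=5 lookahead=) remaining=[) + id / id ) + num $]
Step 9: reduce F->id. Stack=[( ( E - F] ptr=5 lookahead=) remaining=[) + id / id ) + num $]
Step 10: reduce T->F. Stack=[( ( E - T] ptr=5 lookahead=) remaining=[) + id / id ) + num $]
Step 11: reduce E->E - T. Stack=[( ( E] ptr=5 lookahead=) remaining=[) + id / id ) + num $]
Step 12: shift ). Stack=[( ( E )] ptr=6 lookahead=+ remaining=[+ id / id ) + num $]
Step 13: reduce F->( E ). Stack=[( F] ptr=6 lookahead=+ remaining=[+ id / id ) + num $]
Step 14: reduce T->F. Stack=[( T] ptr=6 lookahead=+ remaining=[+ id / id ) + num $]
Step 15: reduce E->T. Stack=[( E] ptr=6 lookahead=+ remaining=[+ id / id ) + num $]
Step 16: shift +. Stack=[( E +] ptr=7 lookahead=id remaining=[id / id ) + num $]
Step 17: shift id. Stack=[( E + id] ptr=8 lookahead=/ remaining=[/ id ) + num $]
Step 18: reduce F->id. Stack=[( E + F] ptr=8 lookahead=/ remaining=[/ id ) + num $]
Step 19: reduce T->F. Stack=[( E + T] ptr=8 lookahead=/ remaining=[/ id ) + num $]
Step 20: shift /. Stack=[( E + T /] ptr=9 lookahead=id remaining=[id ) + num $]
Step 21: shift id. Stack=[( E + T / id] ptr=10 lookahead=) remaining=[) + num $]
Step 22: reduce F->id. Stack=[( E + T / F] ptr=10 lookahead=) remaining=[) + num $]
Step 23: reduce T->T / F. Stack=[( E + T] ptr=10 lookahead=) remaining=[) + num $]
Step 24: reduce E->E + T. Stack=[( E] ptr=10 lookahead=) remaining=[) + num $]
Step 25: shift ). Stack=[( E )] ptr=11 lookahead=+ remaining=[+ num $]
Step 26: reduce F->( E ). Stack=[F] ptr=11 lookahead=+ remaining=[+ num $]
Step 27: reduce T->F. Stack=[T] ptr=11 lookahead=+ remaining=[+ num $]
Step 28: reduce E->T. Stack=[E] ptr=11 lookahead=+ remaining=[+ num $]
Step 29: shift +. Stack=[E +] ptr=12 lookahead=num remaining=[num $]
Step 30: shift num. Stack=[E + num] ptr=13 lookahead=$ remaining=[$]
Step 31: reduce F->num. Stack=[E + F] ptr=13 lookahead=$ remaining=[$]
Step 32: reduce T->F. Stack=[E + T] ptr=13 lookahead=$ remaining=[$]
Step 33: reduce E->E + T. Stack=[E] ptr=13 lookahead=$ remaining=[$]
Step 34: accept. Stack=[E] ptr=13 lookahead=$ remaining=[$]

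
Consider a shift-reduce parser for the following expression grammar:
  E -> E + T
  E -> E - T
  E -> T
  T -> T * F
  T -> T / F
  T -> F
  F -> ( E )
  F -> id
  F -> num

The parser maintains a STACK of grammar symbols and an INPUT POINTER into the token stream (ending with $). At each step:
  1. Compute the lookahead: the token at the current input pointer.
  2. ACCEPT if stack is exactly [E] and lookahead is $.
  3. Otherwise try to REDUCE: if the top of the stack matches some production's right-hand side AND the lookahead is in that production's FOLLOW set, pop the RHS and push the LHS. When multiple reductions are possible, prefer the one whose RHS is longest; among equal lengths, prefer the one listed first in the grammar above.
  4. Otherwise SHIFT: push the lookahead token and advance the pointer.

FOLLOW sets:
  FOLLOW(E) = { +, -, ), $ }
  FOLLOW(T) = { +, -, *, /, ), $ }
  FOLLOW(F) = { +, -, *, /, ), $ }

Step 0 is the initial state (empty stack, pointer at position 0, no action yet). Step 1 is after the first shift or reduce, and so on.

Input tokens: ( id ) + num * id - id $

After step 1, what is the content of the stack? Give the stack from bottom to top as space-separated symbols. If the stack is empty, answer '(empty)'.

Step 1: shift (. Stack=[(] ptr=1 lookahead=id remaining=[id ) + num * id - id $]

Answer: (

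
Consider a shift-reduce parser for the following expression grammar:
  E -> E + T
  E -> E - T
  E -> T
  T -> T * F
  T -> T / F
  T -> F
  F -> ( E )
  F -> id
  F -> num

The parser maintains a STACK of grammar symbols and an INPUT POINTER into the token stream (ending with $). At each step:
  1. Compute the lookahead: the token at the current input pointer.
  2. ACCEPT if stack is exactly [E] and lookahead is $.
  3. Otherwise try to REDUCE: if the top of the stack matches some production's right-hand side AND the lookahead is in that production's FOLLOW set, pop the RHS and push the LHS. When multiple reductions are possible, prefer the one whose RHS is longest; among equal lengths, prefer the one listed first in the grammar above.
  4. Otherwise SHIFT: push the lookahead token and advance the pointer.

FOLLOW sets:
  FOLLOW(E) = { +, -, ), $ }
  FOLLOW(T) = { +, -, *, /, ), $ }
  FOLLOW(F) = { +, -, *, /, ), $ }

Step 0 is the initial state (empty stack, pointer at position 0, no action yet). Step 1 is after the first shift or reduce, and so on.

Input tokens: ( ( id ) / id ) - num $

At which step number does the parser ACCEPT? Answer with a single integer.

Answer: 24

Derivation:
Step 1: shift (. Stack=[(] ptr=1 lookahead=( remaining=[( id ) / id ) - num $]
Step 2: shift (. Stack=[( (] ptr=2 lookahead=id remaining=[id ) / id ) - num $]
Step 3: shift id. Stack=[( ( id] ptr=3 lookahead=) remaining=[) / id ) - num $]
Step 4: reduce F->id. Stack=[( ( F] ptr=3 lookahead=) remaining=[) / id ) - num $]
Step 5: reduce T->F. Stack=[( ( T] ptr=3 lookahead=) remaining=[) / id ) - num $]
Step 6: reduce E->T. Stack=[( ( E] ptr=3 lookahead=) remaining=[) / id ) - num $]
Step 7: shift ). Stack=[( ( E )] ptr=4 lookahead=/ remaining=[/ id ) - num $]
Step 8: reduce F->( E ). Stack=[( F] ptr=4 lookahead=/ remaining=[/ id ) - num $]
Step 9: reduce T->F. Stack=[( T] ptr=4 lookahead=/ remaining=[/ id ) - num $]
Step 10: shift /. Stack=[( T /] ptr=5 lookahead=id remaining=[id ) - num $]
Step 11: shift id. Stack=[( T / id] ptr=6 lookahead=) remaining=[) - num $]
Step 12: reduce F->id. Stack=[( T / F] ptr=6 lookahead=) remaining=[) - num $]
Step 13: reduce T->T / F. Stack=[( T] ptr=6 lookahead=) remaining=[) - num $]
Step 14: reduce E->T. Stack=[( E] ptr=6 lookahead=) remaining=[) - num $]
Step 15: shift ). Stack=[( E )] ptr=7 lookahead=- remaining=[- num $]
Step 16: reduce F->( E ). Stack=[F] ptr=7 lookahead=- remaining=[- num $]
Step 17: reduce T->F. Stack=[T] ptr=7 lookahead=- remaining=[- num $]
Step 18: reduce E->T. Stack=[E] ptr=7 lookahead=- remaining=[- num $]
Step 19: shift -. Stack=[E -] ptr=8 lookahead=num remaining=[num $]
Step 20: shift num. Stack=[E - num] ptr=9 lookahead=$ remaining=[$]
Step 21: reduce F->num. Stack=[E - F] ptr=9 lookahead=$ remaining=[$]
Step 22: reduce T->F. Stack=[E - T] ptr=9 lookahead=$ remaining=[$]
Step 23: reduce E->E - T. Stack=[E] ptr=9 lookahead=$ remaining=[$]
Step 24: accept. Stack=[E] ptr=9 lookahead=$ remaining=[$]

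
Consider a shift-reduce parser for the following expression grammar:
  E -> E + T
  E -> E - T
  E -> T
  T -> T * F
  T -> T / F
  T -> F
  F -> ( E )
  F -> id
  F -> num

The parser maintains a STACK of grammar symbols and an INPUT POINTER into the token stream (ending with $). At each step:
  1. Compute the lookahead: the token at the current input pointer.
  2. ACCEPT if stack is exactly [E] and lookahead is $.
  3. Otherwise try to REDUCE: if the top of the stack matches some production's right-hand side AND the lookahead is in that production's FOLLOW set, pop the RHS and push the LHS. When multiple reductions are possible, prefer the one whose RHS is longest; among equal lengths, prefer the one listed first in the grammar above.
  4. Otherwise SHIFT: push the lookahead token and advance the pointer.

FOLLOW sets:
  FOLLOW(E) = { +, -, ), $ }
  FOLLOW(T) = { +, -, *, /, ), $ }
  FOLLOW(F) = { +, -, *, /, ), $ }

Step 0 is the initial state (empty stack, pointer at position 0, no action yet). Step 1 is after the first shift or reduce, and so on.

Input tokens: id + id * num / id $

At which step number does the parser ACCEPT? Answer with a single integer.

Step 1: shift id. Stack=[id] ptr=1 lookahead=+ remaining=[+ id * num / id $]
Step 2: reduce F->id. Stack=[F] ptr=1 lookahead=+ remaining=[+ id * num / id $]
Step 3: reduce T->F. Stack=[T] ptr=1 lookahead=+ remaining=[+ id * num / id $]
Step 4: reduce E->T. Stack=[E] ptr=1 lookahead=+ remaining=[+ id * num / id $]
Step 5: shift +. Stack=[E +] ptr=2 lookahead=id remaining=[id * num / id $]
Step 6: shift id. Stack=[E + id] ptr=3 lookahead=* remaining=[* num / id $]
Step 7: reduce F->id. Stack=[E + F] ptr=3 lookahead=* remaining=[* num / id $]
Step 8: reduce T->F. Stack=[E + T] ptr=3 lookahead=* remaining=[* num / id $]
Step 9: shift *. Stack=[E + T *] ptr=4 lookahead=num remaining=[num / id $]
Step 10: shift num. Stack=[E + T * num] ptr=5 lookahead=/ remaining=[/ id $]
Step 11: reduce F->num. Stack=[E + T * F] ptr=5 lookahead=/ remaining=[/ id $]
Step 12: reduce T->T * F. Stack=[E + T] ptr=5 lookahead=/ remaining=[/ id $]
Step 13: shift /. Stack=[E + T /] ptr=6 lookahead=id remaining=[id $]
Step 14: shift id. Stack=[E + T / id] ptr=7 lookahead=$ remaining=[$]
Step 15: reduce F->id. Stack=[E + T / F] ptr=7 lookahead=$ remaining=[$]
Step 16: reduce T->T / F. Stack=[E + T] ptr=7 lookahead=$ remaining=[$]
Step 17: reduce E->E + T. Stack=[E] ptr=7 lookahead=$ remaining=[$]
Step 18: accept. Stack=[E] ptr=7 lookahead=$ remaining=[$]

Answer: 18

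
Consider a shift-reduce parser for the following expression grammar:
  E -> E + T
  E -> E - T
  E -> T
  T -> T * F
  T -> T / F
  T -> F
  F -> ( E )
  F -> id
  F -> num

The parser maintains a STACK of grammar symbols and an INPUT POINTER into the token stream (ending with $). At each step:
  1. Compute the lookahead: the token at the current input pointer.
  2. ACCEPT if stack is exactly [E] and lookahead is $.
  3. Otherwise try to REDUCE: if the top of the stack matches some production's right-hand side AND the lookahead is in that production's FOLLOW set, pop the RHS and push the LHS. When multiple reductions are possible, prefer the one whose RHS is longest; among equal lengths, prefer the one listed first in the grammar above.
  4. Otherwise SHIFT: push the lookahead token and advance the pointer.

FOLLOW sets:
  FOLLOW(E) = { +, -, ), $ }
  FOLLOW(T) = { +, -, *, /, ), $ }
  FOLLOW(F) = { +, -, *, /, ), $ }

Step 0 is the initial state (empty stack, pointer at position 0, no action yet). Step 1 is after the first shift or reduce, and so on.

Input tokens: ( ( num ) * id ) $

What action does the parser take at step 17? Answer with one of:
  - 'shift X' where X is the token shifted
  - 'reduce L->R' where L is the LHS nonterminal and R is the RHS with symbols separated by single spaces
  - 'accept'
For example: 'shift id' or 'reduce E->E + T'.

Answer: reduce T->F

Derivation:
Step 1: shift (. Stack=[(] ptr=1 lookahead=( remaining=[( num ) * id ) $]
Step 2: shift (. Stack=[( (] ptr=2 lookahead=num remaining=[num ) * id ) $]
Step 3: shift num. Stack=[( ( num] ptr=3 lookahead=) remaining=[) * id ) $]
Step 4: reduce F->num. Stack=[( ( F] ptr=3 lookahead=) remaining=[) * id ) $]
Step 5: reduce T->F. Stack=[( ( T] ptr=3 lookahead=) remaining=[) * id ) $]
Step 6: reduce E->T. Stack=[( ( E] ptr=3 lookahead=) remaining=[) * id ) $]
Step 7: shift ). Stack=[( ( E )] ptr=4 lookahead=* remaining=[* id ) $]
Step 8: reduce F->( E ). Stack=[( F] ptr=4 lookahead=* remaining=[* id ) $]
Step 9: reduce T->F. Stack=[( T] ptr=4 lookahead=* remaining=[* id ) $]
Step 10: shift *. Stack=[( T *] ptr=5 lookahead=id remaining=[id ) $]
Step 11: shift id. Stack=[( T * id] ptr=6 lookahead=) remaining=[) $]
Step 12: reduce F->id. Stack=[( T * F] ptr=6 lookahead=) remaining=[) $]
Step 13: reduce T->T * F. Stack=[( T] ptr=6 lookahead=) remaining=[) $]
Step 14: reduce E->T. Stack=[( E] ptr=6 lookahead=) remaining=[) $]
Step 15: shift ). Stack=[( E )] ptr=7 lookahead=$ remaining=[$]
Step 16: reduce F->( E ). Stack=[F] ptr=7 lookahead=$ remaining=[$]
Step 17: reduce T->F. Stack=[T] ptr=7 lookahead=$ remaining=[$]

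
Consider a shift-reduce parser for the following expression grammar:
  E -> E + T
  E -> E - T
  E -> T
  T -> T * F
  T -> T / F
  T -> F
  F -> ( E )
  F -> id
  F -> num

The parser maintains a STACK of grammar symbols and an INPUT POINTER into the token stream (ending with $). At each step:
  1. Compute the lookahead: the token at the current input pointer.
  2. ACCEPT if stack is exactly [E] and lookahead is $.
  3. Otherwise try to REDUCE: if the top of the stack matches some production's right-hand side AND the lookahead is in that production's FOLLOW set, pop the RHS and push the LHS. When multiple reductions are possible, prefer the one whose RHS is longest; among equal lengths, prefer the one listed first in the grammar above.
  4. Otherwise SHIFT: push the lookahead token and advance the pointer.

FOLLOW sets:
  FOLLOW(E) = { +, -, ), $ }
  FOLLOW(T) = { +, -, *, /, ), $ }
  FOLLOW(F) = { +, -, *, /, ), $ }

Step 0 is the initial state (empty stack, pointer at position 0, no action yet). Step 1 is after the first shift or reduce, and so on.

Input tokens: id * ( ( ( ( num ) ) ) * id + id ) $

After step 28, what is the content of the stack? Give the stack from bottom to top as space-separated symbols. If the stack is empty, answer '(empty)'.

Step 1: shift id. Stack=[id] ptr=1 lookahead=* remaining=[* ( ( ( ( num ) ) ) * id + id ) $]
Step 2: reduce F->id. Stack=[F] ptr=1 lookahead=* remaining=[* ( ( ( ( num ) ) ) * id + id ) $]
Step 3: reduce T->F. Stack=[T] ptr=1 lookahead=* remaining=[* ( ( ( ( num ) ) ) * id + id ) $]
Step 4: shift *. Stack=[T *] ptr=2 lookahead=( remaining=[( ( ( ( num ) ) ) * id + id ) $]
Step 5: shift (. Stack=[T * (] ptr=3 lookahead=( remaining=[( ( ( num ) ) ) * id + id ) $]
Step 6: shift (. Stack=[T * ( (] ptr=4 lookahead=( remaining=[( ( num ) ) ) * id + id ) $]
Step 7: shift (. Stack=[T * ( ( (] ptr=5 lookahead=( remaining=[( num ) ) ) * id + id ) $]
Step 8: shift (. Stack=[T * ( ( ( (] ptr=6 lookahead=num remaining=[num ) ) ) * id + id ) $]
Step 9: shift num. Stack=[T * ( ( ( ( num] ptr=7 lookahead=) remaining=[) ) ) * id + id ) $]
Step 10: reduce F->num. Stack=[T * ( ( ( ( F] ptr=7 lookahead=) remaining=[) ) ) * id + id ) $]
Step 11: reduce T->F. Stack=[T * ( ( ( ( T] ptr=7 lookahead=) remaining=[) ) ) * id + id ) $]
Step 12: reduce E->T. Stack=[T * ( ( ( ( E] ptr=7 lookahead=) remaining=[) ) ) * id + id ) $]
Step 13: shift ). Stack=[T * ( ( ( ( E )] ptr=8 lookahead=) remaining=[) ) * id + id ) $]
Step 14: reduce F->( E ). Stack=[T * ( ( ( F] ptr=8 lookahead=) remaining=[) ) * id + id ) $]
Step 15: reduce T->F. Stack=[T * ( ( ( T] ptr=8 lookahead=) remaining=[) ) * id + id ) $]
Step 16: reduce E->T. Stack=[T * ( ( ( E] ptr=8 lookahead=) remaining=[) ) * id + id ) $]
Step 17: shift ). Stack=[T * ( ( ( E )] ptr=9 lookahead=) remaining=[) * id + id ) $]
Step 18: reduce F->( E ). Stack=[T * ( ( F] ptr=9 lookahead=) remaining=[) * id + id ) $]
Step 19: reduce T->F. Stack=[T * ( ( T] ptr=9 lookahead=) remaining=[) * id + id ) $]
Step 20: reduce E->T. Stack=[T * ( ( E] ptr=9 lookahead=) remaining=[) * id + id ) $]
Step 21: shift ). Stack=[T * ( ( E )] ptr=10 lookahead=* remaining=[* id + id ) $]
Step 22: reduce F->( E ). Stack=[T * ( F] ptr=10 lookahead=* remaining=[* id + id ) $]
Step 23: reduce T->F. Stack=[T * ( T] ptr=10 lookahead=* remaining=[* id + id ) $]
Step 24: shift *. Stack=[T * ( T *] ptr=11 lookahead=id remaining=[id + id ) $]
Step 25: shift id. Stack=[T * ( T * id] ptr=12 lookahead=+ remaining=[+ id ) $]
Step 26: reduce F->id. Stack=[T * ( T * F] ptr=12 lookahead=+ remaining=[+ id ) $]
Step 27: reduce T->T * F. Stack=[T * ( T] ptr=12 lookahead=+ remaining=[+ id ) $]
Step 28: reduce E->T. Stack=[T * ( E] ptr=12 lookahead=+ remaining=[+ id ) $]

Answer: T * ( E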